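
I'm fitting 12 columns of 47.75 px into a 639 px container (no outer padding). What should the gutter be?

12 columns take 12·47.75 = 573 px; remaining 66 splits into 11 gutters.
g = 66 / 11 = 6 px.

6 px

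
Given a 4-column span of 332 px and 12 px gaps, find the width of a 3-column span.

246 px

Subtracting 3 gaps of 12 leaves 296 for 4 columns, so c = 74 px.
3-column span = 3·74 + 2·12 = 246 px.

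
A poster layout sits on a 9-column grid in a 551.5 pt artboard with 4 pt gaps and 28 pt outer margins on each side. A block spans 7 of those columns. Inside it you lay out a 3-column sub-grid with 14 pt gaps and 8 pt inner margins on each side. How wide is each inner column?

113.5 pt

Inside the margins: 551.5 − 56 = 495.5 pt.
Subtracting 8 gaps of 4 leaves 463.5 for 9 columns, so c = 51.5 pt.
7-column span = 7·51.5 + 6·4 = 384.5 pt.
Inner content = 384.5 − 2·8 = 368.5 pt.
3d + 2·14 = 368.5 → 3d = 340.5 → d = 113.5 pt.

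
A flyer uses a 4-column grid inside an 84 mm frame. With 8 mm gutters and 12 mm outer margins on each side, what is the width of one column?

Subtract both margins: 84 − 2·12 = 60 mm.
4 columns + 3 gutters: 4c + 3·8 = 60.
4c = 60 − 24 = 36, so c = 9 mm.

9 mm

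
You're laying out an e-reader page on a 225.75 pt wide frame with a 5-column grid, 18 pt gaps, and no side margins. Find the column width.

5c + 4·18 = 225.75 → 5c = 153.75 → c = 30.75 pt.

30.75 pt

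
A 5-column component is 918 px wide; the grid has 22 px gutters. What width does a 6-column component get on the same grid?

Subtracting 4 gutters of 22 leaves 830 for 5 columns, so c = 166 px.
Span of 6: 6·166 + 5·22 = 996 + 110 = 1106 px.

1106 px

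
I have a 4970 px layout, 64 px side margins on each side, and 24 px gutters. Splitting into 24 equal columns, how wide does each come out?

Subtract both margins: 4970 − 2·64 = 4842 px.
Subtracting 23 gutters of 24 leaves 4290 for 24 columns, so c = 178.75 px.

178.75 px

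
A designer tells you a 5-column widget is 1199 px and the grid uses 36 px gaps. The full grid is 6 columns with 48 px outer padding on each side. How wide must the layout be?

1542 px

1199 − 4·36 = 1055; ÷5 gives c = 211 px.
Layout = 2·48 + 6·211 + 5·36 = 96 + 1266 + 180 = 1542 px.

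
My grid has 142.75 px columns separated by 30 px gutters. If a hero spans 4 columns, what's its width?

4 columns plus 3 gutters: 571 + 90 = 661 px.

661 px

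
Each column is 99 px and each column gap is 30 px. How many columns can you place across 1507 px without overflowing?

11 columns

Each extra column adds 99 + 30 = 129 px.
(1507 + 30) / 129 = 11.91, so 11 columns fit.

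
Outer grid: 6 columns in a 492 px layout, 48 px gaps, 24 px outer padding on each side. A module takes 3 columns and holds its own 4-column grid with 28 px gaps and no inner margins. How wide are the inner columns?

Subtract both margins: 492 − 2·24 = 444 px.
6 columns + 5 gaps: 6c + 5·48 = 444.
6c = 444 − 240 = 204, so c = 34 px.
3-column span = 3·34 + 2·48 = 198 px.
4d + 3·28 = 198 → 4d = 114 → d = 28.5 px.

28.5 px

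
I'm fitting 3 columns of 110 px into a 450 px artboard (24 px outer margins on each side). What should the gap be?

36 px

Take off 48 px of margins, leaving 402 px.
Columns use 330 px, leaving 72 px across 2 gaps = 36 px each.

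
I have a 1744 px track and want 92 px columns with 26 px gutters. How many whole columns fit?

k columns need k·92 + (k−1)·26 = k·118 − 26.
k·118 − 26 ≤ 1744 → k ≤ 1770 / 118 ≈ 15.00, so k = 15.

15 columns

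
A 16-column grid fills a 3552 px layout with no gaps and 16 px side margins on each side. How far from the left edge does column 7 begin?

1336 px

Subtract both margins: 3552 − 2·16 = 3520 px.
3520 / 16 = 220 px per column.
Before column 7: the margin + 6 columns + 6 gaps.
Offset = 16 + 6·(220 + 0) = 16 + 1320 = 1336 px.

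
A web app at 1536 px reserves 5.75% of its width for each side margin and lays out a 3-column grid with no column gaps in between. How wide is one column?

Each margin = 5.75% of 1536 = 88.32 px; content = 1536 − 2·88.32 = 1359.36 px.
3c = 1359.36 → c = 453.12 px.

453.12 px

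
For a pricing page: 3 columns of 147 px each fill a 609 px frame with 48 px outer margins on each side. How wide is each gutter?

36 px

Content width = 609 − 2·48 = 513 px.
3 columns take 3·147 = 441 px; remaining 72 splits into 2 gutters.
g = 72 / 2 = 36 px.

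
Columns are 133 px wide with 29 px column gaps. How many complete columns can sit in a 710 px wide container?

4 columns

4 columns: 4·133 + 3·29 = 619 px ≤ 710.
5 columns: 781 px > 710. So 4.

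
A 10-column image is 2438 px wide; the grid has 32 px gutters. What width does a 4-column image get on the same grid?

956 px

10 columns + 9 gutters: 10c + 9·32 = 2438.
10c = 2438 − 288 = 2150, so c = 215 px.
Span of 4: 4·215 + 3·32 = 860 + 96 = 956 px.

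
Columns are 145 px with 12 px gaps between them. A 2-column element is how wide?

302 px

Span of 2: 2·145 + 1·12 = 290 + 12 = 302 px.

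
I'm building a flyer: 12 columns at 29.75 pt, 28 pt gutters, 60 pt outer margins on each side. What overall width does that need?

785 pt

Total width: 2·60 + 12·29.75 + 11·28 = 785 pt.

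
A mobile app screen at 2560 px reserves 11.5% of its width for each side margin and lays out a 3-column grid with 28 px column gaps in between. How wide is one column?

638.4 px

2560 × (1 − 2·11.5%) = 2560 × 77% = 1971.2 px for the columns.
3 columns + 2 column gaps: 3c + 2·28 = 1971.2.
3c = 1971.2 − 56 = 1915.2, so c = 638.4 px.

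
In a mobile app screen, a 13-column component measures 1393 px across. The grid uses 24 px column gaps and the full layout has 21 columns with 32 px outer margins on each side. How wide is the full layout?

13c + 12·24 = 1393 → 13c = 1105 → c = 85 px.
Total width: 2·32 + 21·85 + 20·24 = 2329 px.

2329 px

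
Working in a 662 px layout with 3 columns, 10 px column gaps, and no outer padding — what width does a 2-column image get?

438 px

3 columns + 2 column gaps: 3c + 2·10 = 662.
3c = 662 − 20 = 642, so c = 214 px.
2-column span = 2·214 + 1·10 = 438 px.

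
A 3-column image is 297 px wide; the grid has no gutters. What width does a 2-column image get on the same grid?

297 / 3 = 99 px per column.
With no gutters, 2 columns span 2·99 = 198 px.

198 px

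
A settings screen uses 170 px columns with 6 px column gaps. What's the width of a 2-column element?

346 px

Span of 2: 2·170 + 1·6 = 340 + 6 = 346 px.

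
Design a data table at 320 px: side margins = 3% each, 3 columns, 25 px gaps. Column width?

83.6 px

320 × (1 − 2·3%) = 320 × 94% = 300.8 px for the columns.
3 columns + 2 gaps: 3c + 2·25 = 300.8.
3c = 300.8 − 50 = 250.8, so c = 83.6 px.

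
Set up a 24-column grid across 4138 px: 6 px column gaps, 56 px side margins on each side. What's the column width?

162 px

Subtract both margins: 4138 − 2·56 = 4026 px.
24c + 23·6 = 4026 → 24c = 3888 → c = 162 px.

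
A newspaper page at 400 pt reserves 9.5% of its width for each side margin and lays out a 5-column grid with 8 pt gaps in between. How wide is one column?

58.4 pt

Each margin = 9.5% of 400 = 38 pt; content = 400 − 2·38 = 324 pt.
5 columns + 4 gaps: 5c + 4·8 = 324.
5c = 324 − 32 = 292, so c = 58.4 pt.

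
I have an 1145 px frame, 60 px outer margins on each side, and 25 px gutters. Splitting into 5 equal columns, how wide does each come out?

Inside the margins: 1145 − 120 = 1025 px.
Subtracting 4 gutters of 25 leaves 925 for 5 columns, so c = 185 px.

185 px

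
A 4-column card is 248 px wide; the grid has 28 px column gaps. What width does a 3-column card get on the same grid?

4 columns + 3 column gaps: 4c + 3·28 = 248.
4c = 248 − 84 = 164, so c = 41 px.
3 columns plus 2 column gaps: 123 + 56 = 179 px.

179 px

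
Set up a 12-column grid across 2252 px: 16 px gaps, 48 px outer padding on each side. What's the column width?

165 px

Inside the margins: 2252 − 96 = 2156 px.
Subtracting 11 gaps of 16 leaves 1980 for 12 columns, so c = 165 px.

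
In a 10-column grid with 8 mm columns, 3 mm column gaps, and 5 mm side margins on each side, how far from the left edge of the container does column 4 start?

Before column 4: the margin + 3 columns + 3 column gaps.
Offset = 5 + 3·(8 + 3) = 5 + 33 = 38 mm.

38 mm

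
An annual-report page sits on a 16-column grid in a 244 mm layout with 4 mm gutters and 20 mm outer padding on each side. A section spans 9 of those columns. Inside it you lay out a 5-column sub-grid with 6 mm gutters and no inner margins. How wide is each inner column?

17.8 mm

Subtract both margins: 244 − 2·20 = 204 mm.
204 − 15·4 = 144; ÷16 gives c = 9 mm.
9 columns plus 8 gutters: 81 + 32 = 113 mm.
Subtracting 4 gutters of 6 leaves 89 for 5 columns, so d = 17.8 mm.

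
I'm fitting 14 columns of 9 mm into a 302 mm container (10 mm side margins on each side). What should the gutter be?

12 mm

Take off 20 mm of margins, leaving 282 mm.
Columns use 126 mm, leaving 156 mm across 13 gutters = 12 mm each.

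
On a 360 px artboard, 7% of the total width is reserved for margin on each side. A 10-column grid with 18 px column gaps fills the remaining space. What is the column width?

14.76 px

Margins: 7% × 360 = 25.2 px each, so content = 360 − 50.4 = 309.6 px.
Subtracting 9 column gaps of 18 leaves 147.6 for 10 columns, so c = 14.76 px.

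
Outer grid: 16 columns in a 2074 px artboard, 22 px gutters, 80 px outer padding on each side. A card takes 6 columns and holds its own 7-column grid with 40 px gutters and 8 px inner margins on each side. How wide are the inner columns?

Inside the margins: 2074 − 160 = 1914 px.
1914 − 15·22 = 1584; ÷16 gives c = 99 px.
Span of 6: 6·99 + 5·22 = 594 + 110 = 704 px.
Inner content = 704 − 2·8 = 688 px.
7 columns + 6 gutters: 7d + 6·40 = 688.
7d = 688 − 240 = 448, so d = 64 px.

64 px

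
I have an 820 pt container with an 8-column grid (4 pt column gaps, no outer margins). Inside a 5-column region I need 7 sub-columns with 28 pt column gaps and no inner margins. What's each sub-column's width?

8c + 7·4 = 820 → 8c = 792 → c = 99 pt.
5 columns plus 4 column gaps: 495 + 16 = 511 pt.
Subtracting 6 column gaps of 28 leaves 343 for 7 columns, so d = 49 pt.

49 pt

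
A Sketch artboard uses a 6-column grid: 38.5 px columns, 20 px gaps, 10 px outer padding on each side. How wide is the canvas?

Adding margins, columns and gutters: 20 + 231 + 100 = 351 px.

351 px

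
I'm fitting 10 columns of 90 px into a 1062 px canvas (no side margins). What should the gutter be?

10 columns take 10·90 = 900 px; remaining 162 splits into 9 gutters.
g = 162 / 9 = 18 px.

18 px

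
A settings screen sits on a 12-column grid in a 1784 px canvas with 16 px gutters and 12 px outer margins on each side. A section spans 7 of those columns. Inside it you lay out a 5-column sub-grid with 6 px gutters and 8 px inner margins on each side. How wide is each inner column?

196 px

Subtract both margins: 1784 − 2·12 = 1760 px.
1760 − 11·16 = 1584; ÷12 gives c = 132 px.
7 columns plus 6 gutters: 924 + 96 = 1020 px.
Inner content = 1020 − 2·8 = 1004 px.
Subtracting 4 gutters of 6 leaves 980 for 5 columns, so d = 196 px.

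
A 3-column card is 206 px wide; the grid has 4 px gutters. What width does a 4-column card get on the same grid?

206 − 2·4 = 198; ÷3 gives c = 66 px.
Span of 4: 4·66 + 3·4 = 264 + 12 = 276 px.

276 px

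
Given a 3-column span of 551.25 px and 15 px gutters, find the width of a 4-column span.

740 px

551.25 − 2·15 = 521.25; ÷3 gives c = 173.75 px.
Span of 4: 4·173.75 + 3·15 = 695 + 45 = 740 px.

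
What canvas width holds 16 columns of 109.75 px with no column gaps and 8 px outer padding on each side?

1772 px

Total width: 2·8 + 16·109.75 = 1772 px.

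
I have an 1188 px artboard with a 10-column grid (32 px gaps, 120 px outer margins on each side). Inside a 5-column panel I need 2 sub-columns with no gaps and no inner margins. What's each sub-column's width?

229 px

Inside the margins: 1188 − 240 = 948 px.
10 columns + 9 gaps: 10c + 9·32 = 948.
10c = 948 − 288 = 660, so c = 66 px.
5 columns plus 4 gaps: 330 + 128 = 458 px.
With no gaps, each column is 458/2 = 229 px.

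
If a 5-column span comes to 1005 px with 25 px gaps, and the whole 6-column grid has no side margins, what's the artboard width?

5 columns + 4 gaps: 5c + 4·25 = 1005.
5c = 1005 − 100 = 905, so c = 181 px.
Total width: 6·181 + 5·25 = 1211 px.

1211 px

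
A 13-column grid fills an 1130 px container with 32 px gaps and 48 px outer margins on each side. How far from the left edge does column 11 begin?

868 px

Inside the margins: 1130 − 96 = 1034 px.
13 columns + 12 gaps: 13c + 12·32 = 1034.
13c = 1034 − 384 = 650, so c = 50 px.
Before column 11: the margin + 10 columns + 10 gaps.
Offset = 48 + 10·(50 + 32) = 48 + 820 = 868 px.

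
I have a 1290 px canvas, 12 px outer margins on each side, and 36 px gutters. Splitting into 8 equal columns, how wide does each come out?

126.75 px

Inside the margins: 1290 − 24 = 1266 px.
1266 − 7·36 = 1014; ÷8 gives c = 126.75 px.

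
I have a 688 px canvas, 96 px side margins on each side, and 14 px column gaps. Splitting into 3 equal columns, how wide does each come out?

Subtract both margins: 688 − 2·96 = 496 px.
Subtracting 2 column gaps of 14 leaves 468 for 3 columns, so c = 156 px.

156 px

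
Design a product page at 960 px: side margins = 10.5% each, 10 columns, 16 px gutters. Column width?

61.44 px

Margins: 10.5% × 960 = 100.8 px each, so content = 960 − 201.6 = 758.4 px.
Subtracting 9 gutters of 16 leaves 614.4 for 10 columns, so c = 61.44 px.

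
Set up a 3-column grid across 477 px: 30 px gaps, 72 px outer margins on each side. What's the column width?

91 px

Take off 144 px of margins, leaving 333 px.
3c + 2·30 = 333 → 3c = 273 → c = 91 px.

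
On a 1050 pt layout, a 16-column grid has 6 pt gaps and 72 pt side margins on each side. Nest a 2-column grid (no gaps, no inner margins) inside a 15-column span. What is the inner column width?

Outer content = 1050 − 2·72 = 906 pt.
Subtracting 15 gaps of 6 leaves 816 for 16 columns, so c = 51 pt.
15-column span = 15·51 + 14·6 = 849 pt.
849 / 2 = 424.5 pt per column.

424.5 pt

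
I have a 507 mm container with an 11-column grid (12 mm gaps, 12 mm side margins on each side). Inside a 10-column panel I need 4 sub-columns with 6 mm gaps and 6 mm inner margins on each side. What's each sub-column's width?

Subtract both margins: 507 − 2·12 = 483 mm.
Subtracting 10 gaps of 12 leaves 363 for 11 columns, so c = 33 mm.
10-column span = 10·33 + 9·12 = 438 mm.
Inner content = 438 − 2·6 = 426 mm.
4 columns + 3 gaps: 4d + 3·6 = 426.
4d = 426 − 18 = 408, so d = 102 mm.

102 mm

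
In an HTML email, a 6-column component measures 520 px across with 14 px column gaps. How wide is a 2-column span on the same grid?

164 px

520 − 5·14 = 450; ÷6 gives c = 75 px.
Span of 2: 2·75 + 1·14 = 150 + 14 = 164 px.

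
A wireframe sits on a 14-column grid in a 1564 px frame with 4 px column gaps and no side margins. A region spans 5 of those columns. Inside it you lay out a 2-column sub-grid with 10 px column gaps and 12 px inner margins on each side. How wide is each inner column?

261 px

14c + 13·4 = 1564 → 14c = 1512 → c = 108 px.
5 columns plus 4 column gaps: 540 + 16 = 556 px.
Inner content = 556 − 2·12 = 532 px.
Subtracting 1 column gap of 10 leaves 522 for 2 columns, so d = 261 px.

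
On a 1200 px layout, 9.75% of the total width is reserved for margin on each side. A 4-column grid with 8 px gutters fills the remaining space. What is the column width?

1200 × (1 − 2·9.75%) = 1200 × 80.5% = 966 px for the columns.
4c + 3·8 = 966 → 4c = 942 → c = 235.5 px.

235.5 px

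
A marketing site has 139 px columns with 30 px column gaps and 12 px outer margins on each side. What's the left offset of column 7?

1026 px

Column 7 starts at margin + 6·(column + gutter) = 12 + 6·169 = 1026 px.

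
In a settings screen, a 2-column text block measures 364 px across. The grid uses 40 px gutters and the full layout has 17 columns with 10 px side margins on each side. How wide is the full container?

2c + 1·40 = 364 → 2c = 324 → c = 162 px.
Total width: 2·10 + 17·162 + 16·40 = 3414 px.

3414 px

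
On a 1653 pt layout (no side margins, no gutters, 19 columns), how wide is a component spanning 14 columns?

1218 pt

19c = 1653 → c = 87 pt.
With no gutters, 14 columns span 14·87 = 1218 pt.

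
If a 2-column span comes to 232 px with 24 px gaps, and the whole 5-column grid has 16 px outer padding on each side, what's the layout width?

648 px

2c + 1·24 = 232 → 2c = 208 → c = 104 px.
Total width: 2·16 + 5·104 + 4·24 = 648 px.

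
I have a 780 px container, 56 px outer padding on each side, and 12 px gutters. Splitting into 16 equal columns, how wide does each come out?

Content width = 780 − 2·56 = 668 px.
Subtracting 15 gutters of 12 leaves 488 for 16 columns, so c = 30.5 px.

30.5 px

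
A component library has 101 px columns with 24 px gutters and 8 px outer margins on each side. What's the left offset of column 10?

Column 10 starts at margin + 9·(column + gutter) = 8 + 9·125 = 1133 px.

1133 px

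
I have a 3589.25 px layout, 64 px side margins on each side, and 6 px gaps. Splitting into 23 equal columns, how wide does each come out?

Take off 128 px of margins, leaving 3461.25 px.
3461.25 − 22·6 = 3329.25; ÷23 gives c = 144.75 px.

144.75 px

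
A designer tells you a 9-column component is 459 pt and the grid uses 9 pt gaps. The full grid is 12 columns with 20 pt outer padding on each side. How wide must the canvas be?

9c + 8·9 = 459 → 9c = 387 → c = 43 pt.
Canvas = 2·20 + 12·43 + 11·9 = 40 + 516 + 99 = 655 pt.

655 pt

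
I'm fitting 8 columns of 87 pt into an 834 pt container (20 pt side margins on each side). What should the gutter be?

14 pt

Content width = 834 − 2·20 = 794 pt.
8·87 + 7g = 794 → 7g = 98 → g = 14 pt.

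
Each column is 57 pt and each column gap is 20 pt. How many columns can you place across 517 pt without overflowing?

6 columns

Each extra column adds 57 + 20 = 77 pt.
(517 + 20) / 77 = 6.97, so 6 columns fit.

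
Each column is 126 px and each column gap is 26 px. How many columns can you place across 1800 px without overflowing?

k columns need k·126 + (k−1)·26 = k·152 − 26.
k·152 − 26 ≤ 1800 → k ≤ 1826 / 152 ≈ 12.01, so k = 12.

12 columns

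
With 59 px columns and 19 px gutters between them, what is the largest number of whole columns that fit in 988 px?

k columns need k·59 + (k−1)·19 = k·78 − 19.
k·78 − 19 ≤ 988 → k ≤ 1007 / 78 ≈ 12.91, so k = 12.

12 columns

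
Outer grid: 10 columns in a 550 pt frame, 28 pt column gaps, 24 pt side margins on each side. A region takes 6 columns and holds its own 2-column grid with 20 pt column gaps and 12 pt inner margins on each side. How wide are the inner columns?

123 pt

Outer content = 550 − 2·24 = 502 pt.
Subtracting 9 column gaps of 28 leaves 250 for 10 columns, so c = 25 pt.
Span of 6: 6·25 + 5·28 = 150 + 140 = 290 pt.
Inner content = 290 − 2·12 = 266 pt.
266 − 1·20 = 246; ÷2 gives d = 123 pt.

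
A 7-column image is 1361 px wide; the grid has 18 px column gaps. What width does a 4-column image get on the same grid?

770 px

7c + 6·18 = 1361 → 7c = 1253 → c = 179 px.
4-column span = 4·179 + 3·18 = 770 px.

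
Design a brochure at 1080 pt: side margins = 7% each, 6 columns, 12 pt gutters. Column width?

1080 × (1 − 2·7%) = 1080 × 86% = 928.8 pt for the columns.
Subtracting 5 gutters of 12 leaves 868.8 for 6 columns, so c = 144.8 pt.

144.8 pt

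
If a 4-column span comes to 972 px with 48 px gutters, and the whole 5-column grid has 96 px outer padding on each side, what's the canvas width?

972 − 3·48 = 828; ÷4 gives c = 207 px.
Total width: 2·96 + 5·207 + 4·48 = 1419 px.

1419 px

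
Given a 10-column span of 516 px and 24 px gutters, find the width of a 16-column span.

840 px

Subtracting 9 gutters of 24 leaves 300 for 10 columns, so c = 30 px.
16 columns plus 15 gutters: 480 + 360 = 840 px.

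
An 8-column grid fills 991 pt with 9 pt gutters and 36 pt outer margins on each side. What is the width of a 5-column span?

571 pt

Subtract both margins: 991 − 2·36 = 919 pt.
Subtracting 7 gutters of 9 leaves 856 for 8 columns, so c = 107 pt.
Span of 5: 5·107 + 4·9 = 535 + 36 = 571 pt.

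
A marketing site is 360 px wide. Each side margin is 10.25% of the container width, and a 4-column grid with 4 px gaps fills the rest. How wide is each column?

68.55 px

360 × (1 − 2·10.25%) = 360 × 79.5% = 286.2 px for the columns.
4 columns + 3 gaps: 4c + 3·4 = 286.2.
4c = 286.2 − 12 = 274.2, so c = 68.55 px.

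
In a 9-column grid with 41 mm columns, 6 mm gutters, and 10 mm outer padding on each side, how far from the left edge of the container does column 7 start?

Each column+gutter stride is 47 mm; 6 of them past the 10 mm margin is 10 + 282 = 292 mm.

292 mm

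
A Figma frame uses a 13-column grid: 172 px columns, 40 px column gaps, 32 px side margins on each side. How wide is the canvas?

Canvas = 2·32 + 13·172 + 12·40 = 64 + 2236 + 480 = 2780 px.

2780 px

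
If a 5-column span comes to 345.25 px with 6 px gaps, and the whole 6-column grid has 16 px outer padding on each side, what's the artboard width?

5 columns + 4 gaps: 5c + 4·6 = 345.25.
5c = 345.25 − 24 = 321.25, so c = 64.25 px.
Total width: 2·16 + 6·64.25 + 5·6 = 447.5 px.

447.5 px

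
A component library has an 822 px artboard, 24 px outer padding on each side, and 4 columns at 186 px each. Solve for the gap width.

10 px

Take off 48 px of margins, leaving 774 px.
4·186 + 3g = 774 → 3g = 30 → g = 10 px.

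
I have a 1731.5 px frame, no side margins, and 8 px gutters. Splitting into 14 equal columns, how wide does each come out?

14c + 13·8 = 1731.5 → 14c = 1627.5 → c = 116.25 px.

116.25 px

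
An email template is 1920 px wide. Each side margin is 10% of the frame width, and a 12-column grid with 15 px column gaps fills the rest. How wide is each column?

114.25 px

Each margin = 10% of 1920 = 192 px; content = 1920 − 2·192 = 1536 px.
12 columns + 11 column gaps: 12c + 11·15 = 1536.
12c = 1536 − 165 = 1371, so c = 114.25 px.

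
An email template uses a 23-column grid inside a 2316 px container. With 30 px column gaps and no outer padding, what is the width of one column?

Subtracting 22 column gaps of 30 leaves 1656 for 23 columns, so c = 72 px.

72 px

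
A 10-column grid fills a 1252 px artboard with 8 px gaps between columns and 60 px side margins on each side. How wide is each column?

Subtract both margins: 1252 − 2·60 = 1132 px.
10c + 9·8 = 1132 → 10c = 1060 → c = 106 px.

106 px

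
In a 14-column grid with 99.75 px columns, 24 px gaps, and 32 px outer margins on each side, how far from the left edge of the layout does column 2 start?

Column 2 starts at margin + 1·(column + gutter) = 32 + 1·123.75 = 155.75 px.

155.75 px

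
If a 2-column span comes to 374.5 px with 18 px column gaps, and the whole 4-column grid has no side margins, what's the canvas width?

767 px

2 columns + 1 column gap: 2c + 1·18 = 374.5.
2c = 374.5 − 18 = 356.5, so c = 178.25 px.
Summing: 713 + 54 = 767 px.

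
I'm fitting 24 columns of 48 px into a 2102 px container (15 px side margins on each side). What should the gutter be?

40 px

Take off 30 px of margins, leaving 2072 px.
24·48 + 23g = 2072 → 23g = 920 → g = 40 px.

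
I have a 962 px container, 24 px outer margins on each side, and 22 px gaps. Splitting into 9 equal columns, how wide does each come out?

82 px

Subtract both margins: 962 − 2·24 = 914 px.
Subtracting 8 gaps of 22 leaves 738 for 9 columns, so c = 82 px.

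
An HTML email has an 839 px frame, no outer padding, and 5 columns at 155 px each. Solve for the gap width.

5·155 + 4g = 839 → 4g = 64 → g = 16 px.

16 px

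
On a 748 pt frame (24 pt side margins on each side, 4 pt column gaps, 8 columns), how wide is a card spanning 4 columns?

348 pt

Content width = 748 − 2·24 = 700 pt.
Subtracting 7 column gaps of 4 leaves 672 for 8 columns, so c = 84 pt.
4 columns plus 3 column gaps: 336 + 12 = 348 pt.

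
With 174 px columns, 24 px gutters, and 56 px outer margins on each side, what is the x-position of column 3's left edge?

452 px

Each column+gutter stride is 198 px; 2 of them past the 56 px margin is 56 + 396 = 452 px.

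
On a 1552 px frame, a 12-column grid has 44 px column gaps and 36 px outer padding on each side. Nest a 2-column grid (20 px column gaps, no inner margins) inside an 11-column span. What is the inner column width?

Inside the margins: 1552 − 72 = 1480 px.
12 columns + 11 column gaps: 12c + 11·44 = 1480.
12c = 1480 − 484 = 996, so c = 83 px.
11 columns plus 10 column gaps: 913 + 440 = 1353 px.
1353 − 1·20 = 1333; ÷2 gives d = 666.5 px.

666.5 px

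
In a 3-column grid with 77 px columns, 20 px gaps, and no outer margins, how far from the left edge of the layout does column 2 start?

97 px

Before column 2: 1 column + 1 gap.
Offset = 1·(77 + 20) = 1·97 = 97 px.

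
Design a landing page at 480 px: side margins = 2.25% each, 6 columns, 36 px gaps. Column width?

Margins: 2.25% × 480 = 10.8 px each, so content = 480 − 21.6 = 458.4 px.
Subtracting 5 gaps of 36 leaves 278.4 for 6 columns, so c = 46.4 px.

46.4 px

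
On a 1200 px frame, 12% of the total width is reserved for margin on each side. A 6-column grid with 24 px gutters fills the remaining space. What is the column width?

132 px

Each margin = 12% of 1200 = 144 px; content = 1200 − 2·144 = 912 px.
912 − 5·24 = 792; ÷6 gives c = 132 px.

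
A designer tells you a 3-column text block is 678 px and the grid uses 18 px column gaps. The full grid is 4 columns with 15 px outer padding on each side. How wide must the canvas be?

940 px

678 − 2·18 = 642; ÷3 gives c = 214 px.
Total width: 2·15 + 4·214 + 3·18 = 940 px.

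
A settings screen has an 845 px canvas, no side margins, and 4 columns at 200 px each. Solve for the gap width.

15 px

Columns use 800 px, leaving 45 px across 3 gaps = 15 px each.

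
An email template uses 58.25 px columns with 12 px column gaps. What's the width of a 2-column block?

Span of 2: 2·58.25 + 1·12 = 116.5 + 12 = 128.5 px.

128.5 px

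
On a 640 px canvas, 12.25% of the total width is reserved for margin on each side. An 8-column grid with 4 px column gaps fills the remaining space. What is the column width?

56.9 px

Each margin = 12.25% of 640 = 78.4 px; content = 640 − 2·78.4 = 483.2 px.
483.2 − 7·4 = 455.2; ÷8 gives c = 56.9 px.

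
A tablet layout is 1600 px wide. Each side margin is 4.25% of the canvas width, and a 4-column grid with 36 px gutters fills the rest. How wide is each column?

339 px

Margins: 4.25% × 1600 = 68 px each, so content = 1600 − 136 = 1464 px.
1464 − 3·36 = 1356; ÷4 gives c = 339 px.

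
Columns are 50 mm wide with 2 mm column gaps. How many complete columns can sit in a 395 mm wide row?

k columns need k·50 + (k−1)·2 = k·52 − 2.
k·52 − 2 ≤ 395 → k ≤ 397 / 52 ≈ 7.63, so k = 7.

7 columns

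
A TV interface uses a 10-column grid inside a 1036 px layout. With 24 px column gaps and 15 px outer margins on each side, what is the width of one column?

Subtract both margins: 1036 − 2·15 = 1006 px.
10c + 9·24 = 1006 → 10c = 790 → c = 79 px.

79 px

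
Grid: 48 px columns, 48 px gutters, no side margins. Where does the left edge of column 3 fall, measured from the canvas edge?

192 px

No margin, so column 3 starts at 2·(column + gutter) = 2·96 = 192 px.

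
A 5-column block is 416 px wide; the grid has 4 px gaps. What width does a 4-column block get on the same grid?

332 px

416 − 4·4 = 400; ÷5 gives c = 80 px.
Span of 4: 4·80 + 3·4 = 320 + 12 = 332 px.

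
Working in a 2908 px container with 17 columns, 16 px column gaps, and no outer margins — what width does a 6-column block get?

17c + 16·16 = 2908 → 17c = 2652 → c = 156 px.
Span of 6: 6·156 + 5·16 = 936 + 80 = 1016 px.

1016 px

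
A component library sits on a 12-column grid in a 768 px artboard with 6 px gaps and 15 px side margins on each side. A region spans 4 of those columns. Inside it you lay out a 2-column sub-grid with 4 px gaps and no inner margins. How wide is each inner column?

Take off 30 px of margins, leaving 738 px.
Subtracting 11 gaps of 6 leaves 672 for 12 columns, so c = 56 px.
4 columns plus 3 gaps: 224 + 18 = 242 px.
2d + 1·4 = 242 → 2d = 238 → d = 119 px.

119 px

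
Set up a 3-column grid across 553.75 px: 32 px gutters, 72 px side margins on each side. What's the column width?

115.25 px

Content width = 553.75 − 2·72 = 409.75 px.
3 columns + 2 gutters: 3c + 2·32 = 409.75.
3c = 409.75 − 64 = 345.75, so c = 115.25 px.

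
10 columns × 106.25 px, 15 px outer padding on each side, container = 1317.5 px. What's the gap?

25 px

Take off 30 px of margins, leaving 1287.5 px.
10 columns take 10·106.25 = 1062.5 px; remaining 225 splits into 9 gaps.
g = 225 / 9 = 25 px.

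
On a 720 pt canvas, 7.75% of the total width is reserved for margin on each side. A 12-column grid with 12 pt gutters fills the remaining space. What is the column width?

Margins: 7.75% × 720 = 55.8 pt each, so content = 720 − 111.6 = 608.4 pt.
12 columns + 11 gutters: 12c + 11·12 = 608.4.
12c = 608.4 − 132 = 476.4, so c = 39.7 pt.

39.7 pt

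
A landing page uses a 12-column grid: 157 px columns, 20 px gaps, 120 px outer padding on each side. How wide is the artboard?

2344 px

Total width: 2·120 + 12·157 + 11·20 = 2344 px.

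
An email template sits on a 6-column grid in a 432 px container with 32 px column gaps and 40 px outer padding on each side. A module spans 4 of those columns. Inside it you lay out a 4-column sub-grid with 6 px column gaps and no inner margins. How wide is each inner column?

51.5 px

Take off 80 px of margins, leaving 352 px.
6c + 5·32 = 352 → 6c = 192 → c = 32 px.
4-column span = 4·32 + 3·32 = 224 px.
224 − 3·6 = 206; ÷4 gives d = 51.5 px.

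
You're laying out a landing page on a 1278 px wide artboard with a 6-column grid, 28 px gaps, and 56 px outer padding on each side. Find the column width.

Subtract both margins: 1278 − 2·56 = 1166 px.
6c + 5·28 = 1166 → 6c = 1026 → c = 171 px.

171 px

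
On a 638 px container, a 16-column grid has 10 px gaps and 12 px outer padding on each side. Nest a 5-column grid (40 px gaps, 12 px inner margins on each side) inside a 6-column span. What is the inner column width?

Take off 24 px of margins, leaving 614 px.
614 − 15·10 = 464; ÷16 gives c = 29 px.
Span of 6: 6·29 + 5·10 = 174 + 50 = 224 px.
Inner content = 224 − 2·12 = 200 px.
Subtracting 4 gaps of 40 leaves 40 for 5 columns, so d = 8 px.

8 px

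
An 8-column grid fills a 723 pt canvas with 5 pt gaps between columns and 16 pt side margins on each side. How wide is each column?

82 pt

Inside the margins: 723 − 32 = 691 pt.
8c + 7·5 = 691 → 8c = 656 → c = 82 pt.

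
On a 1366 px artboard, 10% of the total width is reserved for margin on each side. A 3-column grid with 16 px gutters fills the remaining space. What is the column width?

353.6 px

1366 × (1 − 2·10%) = 1366 × 80% = 1092.8 px for the columns.
1092.8 − 2·16 = 1060.8; ÷3 gives c = 353.6 px.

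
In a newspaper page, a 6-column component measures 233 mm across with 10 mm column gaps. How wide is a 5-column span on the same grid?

233 − 5·10 = 183; ÷6 gives c = 30.5 mm.
Span of 5: 5·30.5 + 4·10 = 152.5 + 40 = 192.5 mm.

192.5 mm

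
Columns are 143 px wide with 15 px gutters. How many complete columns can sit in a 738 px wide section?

k columns need k·143 + (k−1)·15 = k·158 − 15.
k·158 − 15 ≤ 738 → k ≤ 753 / 158 ≈ 4.77, so k = 4.

4 columns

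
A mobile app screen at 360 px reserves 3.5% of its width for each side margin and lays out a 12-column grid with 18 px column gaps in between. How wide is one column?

11.4 px

Each margin = 3.5% of 360 = 12.6 px; content = 360 − 2·12.6 = 334.8 px.
12c + 11·18 = 334.8 → 12c = 136.8 → c = 11.4 px.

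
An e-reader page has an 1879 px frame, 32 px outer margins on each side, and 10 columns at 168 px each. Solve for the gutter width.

Take off 64 px of margins, leaving 1815 px.
Columns use 1680 px, leaving 135 px across 9 gutters = 15 px each.

15 px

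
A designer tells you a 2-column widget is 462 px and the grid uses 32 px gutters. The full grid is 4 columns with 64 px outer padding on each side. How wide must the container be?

1084 px

2c + 1·32 = 462 → 2c = 430 → c = 215 px.
Total width: 2·64 + 4·215 + 3·32 = 1084 px.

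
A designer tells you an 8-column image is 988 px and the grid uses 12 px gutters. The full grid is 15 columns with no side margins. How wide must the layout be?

8 columns + 7 gutters: 8c + 7·12 = 988.
8c = 988 − 84 = 904, so c = 113 px.
Layout = 15·113 + 14·12 = 1695 + 168 = 1863 px.

1863 px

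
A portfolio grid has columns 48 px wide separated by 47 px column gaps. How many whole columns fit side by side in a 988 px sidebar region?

10 columns: 10·48 + 9·47 = 903 px ≤ 988.
11 columns: 998 px > 988. So 10.

10 columns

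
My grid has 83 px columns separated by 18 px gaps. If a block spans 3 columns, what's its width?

3 columns plus 2 gaps: 249 + 36 = 285 px.

285 px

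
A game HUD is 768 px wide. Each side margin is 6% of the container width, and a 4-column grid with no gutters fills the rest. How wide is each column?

168.96 px

Margins: 6% × 768 = 46.08 px each, so content = 768 − 92.16 = 675.84 px.
With no gutters, each column is 675.84/4 = 168.96 px.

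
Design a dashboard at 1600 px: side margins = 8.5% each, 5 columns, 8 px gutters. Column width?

Each margin = 8.5% of 1600 = 136 px; content = 1600 − 2·136 = 1328 px.
Subtracting 4 gutters of 8 leaves 1296 for 5 columns, so c = 259.2 px.

259.2 px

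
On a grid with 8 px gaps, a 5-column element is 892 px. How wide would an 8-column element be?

1432 px

892 − 4·8 = 860; ÷5 gives c = 172 px.
8 columns plus 7 gaps: 1376 + 56 = 1432 px.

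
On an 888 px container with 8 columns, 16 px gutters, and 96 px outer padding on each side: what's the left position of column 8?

719 px

Subtract both margins: 888 − 2·96 = 696 px.
Subtracting 7 gutters of 16 leaves 584 for 8 columns, so c = 73 px.
Each column+gutter stride is 89 px; 7 of them past the 96 px margin is 96 + 623 = 719 px.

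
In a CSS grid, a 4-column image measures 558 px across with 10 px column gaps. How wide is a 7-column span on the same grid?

4c + 3·10 = 558 → 4c = 528 → c = 132 px.
7 columns plus 6 column gaps: 924 + 60 = 984 px.

984 px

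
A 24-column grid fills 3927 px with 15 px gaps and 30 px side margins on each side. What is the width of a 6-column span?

955.5 px

Subtract both margins: 3927 − 2·30 = 3867 px.
3867 − 23·15 = 3522; ÷24 gives c = 146.75 px.
6-column span = 6·146.75 + 5·15 = 955.5 px.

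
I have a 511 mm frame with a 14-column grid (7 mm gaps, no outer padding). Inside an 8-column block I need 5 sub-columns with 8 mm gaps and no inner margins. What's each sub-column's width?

14 columns + 13 gaps: 14c + 13·7 = 511.
14c = 511 − 91 = 420, so c = 30 mm.
8-column span = 8·30 + 7·7 = 289 mm.
5d + 4·8 = 289 → 5d = 257 → d = 51.4 mm.

51.4 mm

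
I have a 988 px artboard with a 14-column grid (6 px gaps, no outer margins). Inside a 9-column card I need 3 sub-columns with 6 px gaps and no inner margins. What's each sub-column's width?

988 − 13·6 = 910; ÷14 gives c = 65 px.
9-column span = 9·65 + 8·6 = 633 px.
3 columns + 2 gaps: 3d + 2·6 = 633.
3d = 633 − 12 = 621, so d = 207 px.

207 px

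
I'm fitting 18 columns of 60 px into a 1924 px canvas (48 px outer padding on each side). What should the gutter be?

44 px

Take off 96 px of margins, leaving 1828 px.
Columns use 1080 px, leaving 748 px across 17 gutters = 44 px each.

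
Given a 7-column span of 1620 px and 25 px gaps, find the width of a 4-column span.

7c + 6·25 = 1620 → 7c = 1470 → c = 210 px.
4 columns plus 3 gaps: 840 + 75 = 915 px.

915 px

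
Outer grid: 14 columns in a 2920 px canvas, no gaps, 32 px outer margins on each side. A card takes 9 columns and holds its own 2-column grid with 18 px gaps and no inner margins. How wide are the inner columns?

Inside the margins: 2920 − 64 = 2856 px.
14c = 2856 → c = 204 px.
With no gaps, 9 columns span 9·204 = 1836 px.
Subtracting 1 gap of 18 leaves 1818 for 2 columns, so d = 909 px.

909 px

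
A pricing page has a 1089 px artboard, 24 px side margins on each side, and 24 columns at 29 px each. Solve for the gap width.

Subtract both margins: 1089 − 2·24 = 1041 px.
24 columns take 24·29 = 696 px; remaining 345 splits into 23 gaps.
g = 345 / 23 = 15 px.

15 px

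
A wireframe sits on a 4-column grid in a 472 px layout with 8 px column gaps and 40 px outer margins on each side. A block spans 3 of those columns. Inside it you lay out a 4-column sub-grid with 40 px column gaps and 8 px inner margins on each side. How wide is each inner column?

39 px

Subtract both margins: 472 − 2·40 = 392 px.
Subtracting 3 column gaps of 8 leaves 368 for 4 columns, so c = 92 px.
3-column span = 3·92 + 2·8 = 292 px.
Inner content = 292 − 2·8 = 276 px.
4 columns + 3 column gaps: 4d + 3·40 = 276.
4d = 276 − 120 = 156, so d = 39 px.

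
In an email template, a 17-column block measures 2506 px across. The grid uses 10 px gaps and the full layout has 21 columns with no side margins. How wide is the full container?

3098 px

17c + 16·10 = 2506 → 17c = 2346 → c = 138 px.
Container = 21·138 + 20·10 = 2898 + 200 = 3098 px.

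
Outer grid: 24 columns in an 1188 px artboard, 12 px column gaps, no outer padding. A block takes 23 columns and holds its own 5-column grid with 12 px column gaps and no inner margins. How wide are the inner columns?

218 px

24 columns + 23 column gaps: 24c + 23·12 = 1188.
24c = 1188 − 276 = 912, so c = 38 px.
23 columns plus 22 column gaps: 874 + 264 = 1138 px.
Subtracting 4 column gaps of 12 leaves 1090 for 5 columns, so d = 218 px.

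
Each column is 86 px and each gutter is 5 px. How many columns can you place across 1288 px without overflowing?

Each extra column adds 86 + 5 = 91 px.
(1288 + 5) / 91 = 14.21, so 14 columns fit.

14 columns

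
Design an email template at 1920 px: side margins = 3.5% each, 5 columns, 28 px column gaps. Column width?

334.72 px

Margins: 3.5% × 1920 = 67.2 px each, so content = 1920 − 134.4 = 1785.6 px.
1785.6 − 4·28 = 1673.6; ÷5 gives c = 334.72 px.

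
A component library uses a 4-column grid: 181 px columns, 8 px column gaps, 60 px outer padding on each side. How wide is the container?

Adding margins, columns and gutters: 120 + 724 + 24 = 868 px.

868 px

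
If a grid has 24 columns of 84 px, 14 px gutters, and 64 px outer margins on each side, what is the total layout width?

2466 px

Layout = 2·64 + 24·84 + 23·14 = 128 + 2016 + 322 = 2466 px.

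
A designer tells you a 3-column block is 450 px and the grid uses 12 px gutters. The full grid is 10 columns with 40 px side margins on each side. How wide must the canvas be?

1608 px

Subtracting 2 gutters of 12 leaves 426 for 3 columns, so c = 142 px.
Total width: 2·40 + 10·142 + 9·12 = 1608 px.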